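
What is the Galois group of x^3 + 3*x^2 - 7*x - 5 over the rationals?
Gal(K/Q) = S_3 (symmetric group of order 6)

Compute the discriminant of x^3 + (3)*x^2 + (-7)*x + (-5): Δ = 3568. Since Δ is not a rational square, the Galois group is not contained in A_3; it must be the full S_3 (irreducibility of the cubic rules out anything smaller).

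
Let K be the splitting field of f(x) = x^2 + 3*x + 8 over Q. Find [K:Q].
[K:Q] = 2

The discriminant of x^2 + (3)*x + (8) is b^2 - 4c = 9 - (32) = -23. Since -23 is not a perfect square in Q, the polynomial is irreducible over Q. Its two roots generate a degree-2 extension, so [K:Q] = 2.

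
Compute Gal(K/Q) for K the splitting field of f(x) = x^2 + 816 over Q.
Gal(K/Q) = Z/2Z (cyclic of order 2)

x^2 + 816 is irreducible over Q since -816 is not a rational square. The splitting field Q(sqrt(-816)) has degree 2 over Q, and its unique nontrivial automorphism is sqrt(-816) ↦ -sqrt(-816). Hence Gal(Q(sqrt(-816))/Q) = Z/2Z.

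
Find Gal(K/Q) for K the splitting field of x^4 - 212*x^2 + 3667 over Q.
Gal(K/Q) = V_4 (Klein four-group, Z/2Z × Z/2Z)

f factors as (x^2 - 19)(x^2 - 193), so the splitting field is K = Q(sqrt(19), sqrt(193)). The elements 19, 193, 3667 are all non-squares in Q, so sqrt(19) and sqrt(193) generate independent quadratic extensions. Thus [K:Q] = 4 and Gal(K/Q) is generated by the two order-2 automorphisms sqrt(19) ↦ -sqrt(19) and sqrt(193) ↦ -sqrt(193), giving V_4.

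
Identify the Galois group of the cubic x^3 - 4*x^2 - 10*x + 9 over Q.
Gal(K/Q) = S_3 (symmetric group of order 6)

Compute the discriminant of x^3 + (-4)*x^2 + (-10)*x + (9): Δ = 12197. Since Δ is not a rational square, the Galois group is not contained in A_3; it must be the full S_3 (irreducibility of the cubic rules out anything smaller).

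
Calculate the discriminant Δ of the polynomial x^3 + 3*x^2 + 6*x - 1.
Δ = -783

For x^3 + a x^2 + b x + c the discriminant is Δ = 18 a b c - 4 a^3 c + a^2 b^2 - 4 b^3 - 27 c^2.
Plug a = 3, b = 6, c = -1:
  18*(3)*(6)*(-1) - 4*(3)^3*(-1) + (3)^2*(6)^2 - 4*(6)^3 - 27*(-1)^2
  = -324 + (108) + 324 + (-864) + (-27)
  = -783.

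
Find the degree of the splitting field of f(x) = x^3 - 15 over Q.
[K:Q] = 6

x^3 - 15 has one real root r = 15^(1/3) and two complex roots r*zeta_3, r*zeta_3^2 where zeta_3 = e^(2*pi*i/3). The splitting field is Q(r, zeta_3). [Q(r):Q] = 3 and [Q(zeta_3):Q] = 2 with gcd = 1, so [Q(r, zeta_3):Q] = 3 * 2 = 6.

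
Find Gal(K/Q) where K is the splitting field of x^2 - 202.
Gal(K/Q) = Z/2Z (cyclic of order 2)

x^2 - 202 is irreducible over Q since 202 is not a rational square. The splitting field Q(sqrt(202)) has degree 2 over Q, and its unique nontrivial automorphism is sqrt(202) ↦ -sqrt(202). Hence Gal(Q(sqrt(202))/Q) = Z/2Z.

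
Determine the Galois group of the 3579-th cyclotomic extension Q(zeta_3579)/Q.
|Gal(Q(zeta_3579)/Q)| = phi(3579) = 2384; group ≅ (Z/3579Z)^* ≅ Z/2Z × Z/1192Z

The n-th cyclotomic polynomial Φ_3579(x) is the minimal polynomial of zeta_3579 over Q and has degree phi(3579) = 2384. So Q(zeta_3579) is a degree-2384 Galois extension with Galois group (Z/3579Z)^*. By CRT, (Z/3579Z)^* ≅ (Z/3Z)^* × (Z/1193Z)^*. Each prime-power unit group is (Z/3Z)^* ≅ Z/2Z; (Z/1193Z)^* ≅ Z/1192Z. Hence Gal(Q(zeta_3579)/Q) ≅ Z/2Z × Z/1192Z.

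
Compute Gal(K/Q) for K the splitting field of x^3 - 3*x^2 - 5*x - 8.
Gal(K/Q) = S_3 (symmetric group of order 6)

Compute the discriminant of x^3 + (-3)*x^2 + (-5)*x + (-8): Δ = -4027. Since Δ is not a rational square, the Galois group is not contained in A_3; it must be the full S_3 (irreducibility of the cubic rules out anything smaller).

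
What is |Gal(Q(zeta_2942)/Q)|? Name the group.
|Gal(Q(zeta_2942)/Q)| = phi(2942) = 1470; group ≅ (Z/2942Z)^* ≅ Z/1470Z

The n-th cyclotomic polynomial Φ_2942(x) is the minimal polynomial of zeta_2942 over Q and has degree phi(2942) = 1470. So Q(zeta_2942) is a degree-1470 Galois extension with Galois group (Z/2942Z)^*. By CRT, (Z/2942Z)^* ≅ (Z/2Z)^* × (Z/1471Z)^*. Each prime-power unit group is (Z/2Z)^* ≅ trivial group (order 1); (Z/1471Z)^* ≅ Z/1470Z. Hence Gal(Q(zeta_2942)/Q) ≅ Z/1470Z.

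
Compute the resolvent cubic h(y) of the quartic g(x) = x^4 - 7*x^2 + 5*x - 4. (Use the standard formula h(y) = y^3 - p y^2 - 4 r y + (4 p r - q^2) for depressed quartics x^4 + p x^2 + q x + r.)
h(y) = y^3 + 7*y^2 + 16*y + 87

Identify coefficients: p = -7, q = 5, r = -4.
Plug into h(y) = y^3 - p y^2 - 4 r y + (4 p r - q^2):
  h(y) = y^3 - (-7) y^2 - 4*(-4) y + (4*(-7)*(-4) - (5)^2)
       = y^3 + (7) y^2 + (16) y + (87).
Simplifying: h(y) = y^3 + 7*y^2 + 16*y + 87.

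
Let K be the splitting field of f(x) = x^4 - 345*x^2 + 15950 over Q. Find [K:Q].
[K:Q] = 4

f factors as (x^2 - 290)(x^2 - 55); the splitting field is K = Q(sqrt(290), sqrt(55)). Since 290, 55, and 15950 are all non-squares in Q, the three subfields Q(sqrt(290)), Q(sqrt(55)), Q(sqrt(15950)) are distinct degree-2 extensions, so [K:Q] = 4 (Klein four Galois group).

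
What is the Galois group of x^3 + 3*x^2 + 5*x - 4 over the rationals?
Gal(K/Q) = S_3 (symmetric group of order 6)

Compute the discriminant of x^3 + (3)*x^2 + (5)*x + (-4): Δ = -1355. Since Δ is not a rational square, the Galois group is not contained in A_3; it must be the full S_3 (irreducibility of the cubic rules out anything smaller).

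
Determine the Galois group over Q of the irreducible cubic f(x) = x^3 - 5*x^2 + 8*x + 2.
Gal(K/Q) = S_3 (symmetric group of order 6)

Compute the discriminant of x^3 + (-5)*x^2 + (8)*x + (2): Δ = -996. Since Δ is not a rational square, the Galois group is not contained in A_3; it must be the full S_3 (irreducibility of the cubic rules out anything smaller).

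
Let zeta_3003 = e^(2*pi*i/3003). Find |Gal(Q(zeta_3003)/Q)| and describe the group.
|Gal(Q(zeta_3003)/Q)| = phi(3003) = 1440; group ≅ (Z/3003Z)^* ≅ Z/2Z × Z/6Z × Z/10Z × Z/12Z

The n-th cyclotomic polynomial Φ_3003(x) is the minimal polynomial of zeta_3003 over Q and has degree phi(3003) = 1440. So Q(zeta_3003) is a degree-1440 Galois extension with Galois group (Z/3003Z)^*. By CRT, (Z/3003Z)^* ≅ (Z/3Z)^* × (Z/7Z)^* × (Z/11Z)^* × (Z/13Z)^*. Each prime-power unit group is (Z/3Z)^* ≅ Z/2Z; (Z/7Z)^* ≅ Z/6Z; (Z/11Z)^* ≅ Z/10Z; (Z/13Z)^* ≅ Z/12Z. Hence Gal(Q(zeta_3003)/Q) ≅ Z/2Z × Z/6Z × Z/10Z × Z/12Z.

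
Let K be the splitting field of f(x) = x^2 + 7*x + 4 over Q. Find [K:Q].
[K:Q] = 2

The discriminant of x^2 + (7)*x + (4) is b^2 - 4c = 49 - (16) = 33. Since 33 is not a perfect square in Q, the polynomial is irreducible over Q. Its two roots generate a degree-2 extension, so [K:Q] = 2.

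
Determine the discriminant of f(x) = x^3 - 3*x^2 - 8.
Δ = -2592

For x^3 + a x^2 + b x + c the discriminant is Δ = 18 a b c - 4 a^3 c + a^2 b^2 - 4 b^3 - 27 c^2.
Plug a = -3, b = 0, c = -8:
  18*(-3)*(0)*(-8) - 4*(-3)^3*(-8) + (-3)^2*(0)^2 - 4*(0)^3 - 27*(-8)^2
  = 0 + (-864) + 0 + (0) + (-1728)
  = -2592.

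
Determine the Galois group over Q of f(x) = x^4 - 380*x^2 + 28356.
Gal(K/Q) = V_4 (Klein four-group, Z/2Z × Z/2Z)

f factors as (x^2 - 278)(x^2 - 102), so the splitting field is K = Q(sqrt(278), sqrt(102)). The elements 278, 102, 28356 are all non-squares in Q, so sqrt(278) and sqrt(102) generate independent quadratic extensions. Thus [K:Q] = 4 and Gal(K/Q) is generated by the two order-2 automorphisms sqrt(278) ↦ -sqrt(278) and sqrt(102) ↦ -sqrt(102), giving V_4.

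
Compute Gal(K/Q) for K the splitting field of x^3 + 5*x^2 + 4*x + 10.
Gal(K/Q) = S_3 (symmetric group of order 6)

Compute the discriminant of x^3 + (5)*x^2 + (4)*x + (10): Δ = -3956. Since Δ is not a rational square, the Galois group is not contained in A_3; it must be the full S_3 (irreducibility of the cubic rules out anything smaller).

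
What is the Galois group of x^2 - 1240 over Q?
Gal(K/Q) = Z/2Z (cyclic of order 2)

x^2 - 1240 is irreducible over Q since 1240 is not a rational square. The splitting field Q(sqrt(1240)) has degree 2 over Q, and its unique nontrivial automorphism is sqrt(1240) ↦ -sqrt(1240). Hence Gal(Q(sqrt(1240))/Q) = Z/2Z.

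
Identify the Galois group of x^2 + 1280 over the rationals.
Gal(K/Q) = Z/2Z (cyclic of order 2)

x^2 + 1280 is irreducible over Q since -1280 is not a rational square. The splitting field Q(sqrt(-1280)) has degree 2 over Q, and its unique nontrivial automorphism is sqrt(-1280) ↦ -sqrt(-1280). Hence Gal(Q(sqrt(-1280))/Q) = Z/2Z.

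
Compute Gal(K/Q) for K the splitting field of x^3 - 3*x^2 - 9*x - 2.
Gal(K/Q) = S_3 (symmetric group of order 6)

Compute the discriminant of x^3 + (-3)*x^2 + (-9)*x + (-2): Δ = 2349. Since Δ is not a rational square, the Galois group is not contained in A_3; it must be the full S_3 (irreducibility of the cubic rules out anything smaller).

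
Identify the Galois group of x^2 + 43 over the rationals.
Gal(K/Q) = Z/2Z (cyclic of order 2)

x^2 + 43 is irreducible over Q since -43 is not a rational square. The splitting field Q(sqrt(-43)) has degree 2 over Q, and its unique nontrivial automorphism is sqrt(-43) ↦ -sqrt(-43). Hence Gal(Q(sqrt(-43))/Q) = Z/2Z.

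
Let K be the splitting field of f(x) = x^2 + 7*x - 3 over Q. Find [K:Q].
[K:Q] = 2

The discriminant of x^2 + (7)*x + (-3) is b^2 - 4c = 49 - (-12) = 61. Since 61 is not a perfect square in Q, the polynomial is irreducible over Q. Its two roots generate a degree-2 extension, so [K:Q] = 2.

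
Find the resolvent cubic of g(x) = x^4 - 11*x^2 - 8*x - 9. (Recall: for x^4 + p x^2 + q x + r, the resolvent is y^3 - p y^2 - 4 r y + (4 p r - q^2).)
h(y) = y^3 + 11*y^2 + 36*y + 332

Identify coefficients: p = -11, q = -8, r = -9.
Plug into h(y) = y^3 - p y^2 - 4 r y + (4 p r - q^2):
  h(y) = y^3 - (-11) y^2 - 4*(-9) y + (4*(-11)*(-9) - (-8)^2)
       = y^3 + (11) y^2 + (36) y + (332).
Simplifying: h(y) = y^3 + 11*y^2 + 36*y + 332.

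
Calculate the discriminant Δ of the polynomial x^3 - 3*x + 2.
Δ = 0

For a depressed cubic x^3 + p x + q the discriminant is Δ = -4 p^3 - 27 q^2 = -4*(-3)^3 - 27*(2)^2 = 108 - 108 = 0.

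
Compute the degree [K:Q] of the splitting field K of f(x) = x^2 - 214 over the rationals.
[K:Q] = 2

The polynomial x^2 - 214 is irreducible over Q since 214 is not a perfect square. Its splitting field is Q(sqrt(214)), which has degree 2 over Q.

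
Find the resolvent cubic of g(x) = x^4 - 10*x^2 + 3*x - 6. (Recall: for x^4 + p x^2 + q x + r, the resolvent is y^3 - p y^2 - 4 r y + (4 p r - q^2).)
h(y) = y^3 + 10*y^2 + 24*y + 231

Identify coefficients: p = -10, q = 3, r = -6.
Plug into h(y) = y^3 - p y^2 - 4 r y + (4 p r - q^2):
  h(y) = y^3 - (-10) y^2 - 4*(-6) y + (4*(-10)*(-6) - (3)^2)
       = y^3 + (10) y^2 + (24) y + (231).
Simplifying: h(y) = y^3 + 10*y^2 + 24*y + 231.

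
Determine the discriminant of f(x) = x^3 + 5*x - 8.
Δ = -2228

For a depressed cubic x^3 + p x + q the discriminant is Δ = -4 p^3 - 27 q^2 = -4*(5)^3 - 27*(-8)^2 = -500 - 1728 = -2228.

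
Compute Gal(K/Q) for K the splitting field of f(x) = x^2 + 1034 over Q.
Gal(K/Q) = Z/2Z (cyclic of order 2)

x^2 + 1034 is irreducible over Q since -1034 is not a rational square. The splitting field Q(sqrt(-1034)) has degree 2 over Q, and its unique nontrivial automorphism is sqrt(-1034) ↦ -sqrt(-1034). Hence Gal(Q(sqrt(-1034))/Q) = Z/2Z.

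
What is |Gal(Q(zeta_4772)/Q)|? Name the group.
|Gal(Q(zeta_4772)/Q)| = phi(4772) = 2384; group ≅ (Z/4772Z)^* ≅ Z/2Z × Z/1192Z

The n-th cyclotomic polynomial Φ_4772(x) is the minimal polynomial of zeta_4772 over Q and has degree phi(4772) = 2384. So Q(zeta_4772) is a degree-2384 Galois extension with Galois group (Z/4772Z)^*. By CRT, (Z/4772Z)^* ≅ (Z/4Z)^* × (Z/1193Z)^*. Each prime-power unit group is (Z/4Z)^* ≅ Z/2Z; (Z/1193Z)^* ≅ Z/1192Z. Hence Gal(Q(zeta_4772)/Q) ≅ Z/2Z × Z/1192Z.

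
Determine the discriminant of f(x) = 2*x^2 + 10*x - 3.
Δ = 124

For a quadratic a x^2 + b x + c the discriminant is Δ = b^2 - 4ac = (10)^2 - 4*(2)*(-3) = 100 - (-24) = 124.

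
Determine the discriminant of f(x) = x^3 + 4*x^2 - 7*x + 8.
Δ = -5652

For x^3 + a x^2 + b x + c the discriminant is Δ = 18 a b c - 4 a^3 c + a^2 b^2 - 4 b^3 - 27 c^2.
Plug a = 4, b = -7, c = 8:
  18*(4)*(-7)*(8) - 4*(4)^3*(8) + (4)^2*(-7)^2 - 4*(-7)^3 - 27*(8)^2
  = -4032 + (-2048) + 784 + (1372) + (-1728)
  = -5652.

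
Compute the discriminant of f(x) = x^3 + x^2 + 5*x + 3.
Δ = -460

For x^3 + a x^2 + b x + c the discriminant is Δ = 18 a b c - 4 a^3 c + a^2 b^2 - 4 b^3 - 27 c^2.
Plug a = 1, b = 5, c = 3:
  18*(1)*(5)*(3) - 4*(1)^3*(3) + (1)^2*(5)^2 - 4*(5)^3 - 27*(3)^2
  = 270 + (-12) + 25 + (-500) + (-243)
  = -460.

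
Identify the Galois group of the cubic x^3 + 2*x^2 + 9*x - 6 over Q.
Gal(K/Q) = S_3 (symmetric group of order 6)

Compute the discriminant of x^3 + (2)*x^2 + (9)*x + (-6): Δ = -5316. Since Δ is not a rational square, the Galois group is not contained in A_3; it must be the full S_3 (irreducibility of the cubic rules out anything smaller).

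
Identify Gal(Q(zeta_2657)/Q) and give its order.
|Gal(Q(zeta_2657)/Q)| = phi(2657) = 2656; group ≅ (Z/2657Z)^* ≅ Z/2656Z

The n-th cyclotomic polynomial Φ_2657(x) is the minimal polynomial of zeta_2657 over Q and has degree phi(2657) = 2656. So Q(zeta_2657) is a degree-2656 Galois extension with Galois group (Z/2657Z)^*. (Z/2657Z)^* is cyclic since 2657 is an odd prime power (or 4). Hence Gal(Q(zeta_2657)/Q) ≅ Z/2656Z.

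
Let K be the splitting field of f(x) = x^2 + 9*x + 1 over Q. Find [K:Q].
[K:Q] = 2

The discriminant of x^2 + (9)*x + (1) is b^2 - 4c = 81 - (4) = 77. Since 77 is not a perfect square in Q, the polynomial is irreducible over Q. Its two roots generate a degree-2 extension, so [K:Q] = 2.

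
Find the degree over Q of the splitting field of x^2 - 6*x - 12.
[K:Q] = 2

The discriminant of x^2 + (-6)*x + (-12) is b^2 - 4c = 36 - (-48) = 84. Since 84 is not a perfect square in Q, the polynomial is irreducible over Q. Its two roots generate a degree-2 extension, so [K:Q] = 2.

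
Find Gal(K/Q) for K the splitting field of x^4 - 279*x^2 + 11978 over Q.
Gal(K/Q) = V_4 (Klein four-group, Z/2Z × Z/2Z)

f factors as (x^2 - 53)(x^2 - 226), so the splitting field is K = Q(sqrt(53), sqrt(226)). The elements 53, 226, 11978 are all non-squares in Q, so sqrt(53) and sqrt(226) generate independent quadratic extensions. Thus [K:Q] = 4 and Gal(K/Q) is generated by the two order-2 automorphisms sqrt(53) ↦ -sqrt(53) and sqrt(226) ↦ -sqrt(226), giving V_4.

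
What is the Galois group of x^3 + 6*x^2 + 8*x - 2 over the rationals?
Gal(K/Q) = S_3 (symmetric group of order 6)

Compute the discriminant of x^3 + (6)*x^2 + (8)*x + (-2): Δ = 148. Since Δ is not a rational square, the Galois group is not contained in A_3; it must be the full S_3 (irreducibility of the cubic rules out anything smaller).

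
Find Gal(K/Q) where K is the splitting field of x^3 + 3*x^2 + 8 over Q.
Gal(K/Q) = S_3 (symmetric group of order 6)

Compute the discriminant of x^3 + (3)*x^2 + (0)*x + (8): Δ = -2592. Since Δ is not a rational square, the Galois group is not contained in A_3; it must be the full S_3 (irreducibility of the cubic rules out anything smaller).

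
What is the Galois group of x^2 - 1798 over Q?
Gal(K/Q) = Z/2Z (cyclic of order 2)

x^2 - 1798 is irreducible over Q since 1798 is not a rational square. The splitting field Q(sqrt(1798)) has degree 2 over Q, and its unique nontrivial automorphism is sqrt(1798) ↦ -sqrt(1798). Hence Gal(Q(sqrt(1798))/Q) = Z/2Z.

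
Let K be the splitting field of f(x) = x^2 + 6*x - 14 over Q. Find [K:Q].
[K:Q] = 2

The discriminant of x^2 + (6)*x + (-14) is b^2 - 4c = 36 - (-56) = 92. Since 92 is not a perfect square in Q, the polynomial is irreducible over Q. Its two roots generate a degree-2 extension, so [K:Q] = 2.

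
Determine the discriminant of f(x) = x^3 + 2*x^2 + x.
Δ = 0

For x^3 + a x^2 + b x + c the discriminant is Δ = 18 a b c - 4 a^3 c + a^2 b^2 - 4 b^3 - 27 c^2.
Plug a = 2, b = 1, c = 0:
  18*(2)*(1)*(0) - 4*(2)^3*(0) + (2)^2*(1)^2 - 4*(1)^3 - 27*(0)^2
  = 0 + (0) + 4 + (-4) + (0)
  = 0.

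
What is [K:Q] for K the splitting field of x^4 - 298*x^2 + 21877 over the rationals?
[K:Q] = 4

f factors as (x^2 - 167)(x^2 - 131); the splitting field is K = Q(sqrt(167), sqrt(131)). Since 167, 131, and 21877 are all non-squares in Q, the three subfields Q(sqrt(167)), Q(sqrt(131)), Q(sqrt(21877)) are distinct degree-2 extensions, so [K:Q] = 4 (Klein four Galois group).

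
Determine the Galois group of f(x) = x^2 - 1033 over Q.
Gal(K/Q) = Z/2Z (cyclic of order 2)

x^2 - 1033 is irreducible over Q since 1033 is not a rational square. The splitting field Q(sqrt(1033)) has degree 2 over Q, and its unique nontrivial automorphism is sqrt(1033) ↦ -sqrt(1033). Hence Gal(Q(sqrt(1033))/Q) = Z/2Z.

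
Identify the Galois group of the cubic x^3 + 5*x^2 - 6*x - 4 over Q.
Gal(K/Q) = S_3 (symmetric group of order 6)

Compute the discriminant of x^3 + (5)*x^2 + (-6)*x + (-4): Δ = 5492. Since Δ is not a rational square, the Galois group is not contained in A_3; it must be the full S_3 (irreducibility of the cubic rules out anything smaller).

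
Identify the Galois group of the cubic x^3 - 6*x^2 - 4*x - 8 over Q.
Gal(K/Q) = S_3 (symmetric group of order 6)

Compute the discriminant of x^3 + (-6)*x^2 + (-4)*x + (-8): Δ = -11264. Since Δ is not a rational square, the Galois group is not contained in A_3; it must be the full S_3 (irreducibility of the cubic rules out anything smaller).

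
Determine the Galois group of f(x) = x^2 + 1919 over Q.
Gal(K/Q) = Z/2Z (cyclic of order 2)

x^2 + 1919 is irreducible over Q since -1919 is not a rational square. The splitting field Q(sqrt(-1919)) has degree 2 over Q, and its unique nontrivial automorphism is sqrt(-1919) ↦ -sqrt(-1919). Hence Gal(Q(sqrt(-1919))/Q) = Z/2Z.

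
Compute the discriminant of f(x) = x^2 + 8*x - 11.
Δ = 108

For a quadratic a x^2 + b x + c the discriminant is Δ = b^2 - 4ac = (8)^2 - 4*(1)*(-11) = 64 - (-44) = 108.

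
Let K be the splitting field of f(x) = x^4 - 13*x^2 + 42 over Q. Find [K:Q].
[K:Q] = 4

f factors as (x^2 - 7)(x^2 - 6); the splitting field is K = Q(sqrt(7), sqrt(6)). Since 7, 6, and 42 are all non-squares in Q, the three subfields Q(sqrt(7)), Q(sqrt(6)), Q(sqrt(42)) are distinct degree-2 extensions, so [K:Q] = 4 (Klein four Galois group).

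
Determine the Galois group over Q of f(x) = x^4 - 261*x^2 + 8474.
Gal(K/Q) = V_4 (Klein four-group, Z/2Z × Z/2Z)

f factors as (x^2 - 38)(x^2 - 223), so the splitting field is K = Q(sqrt(38), sqrt(223)). The elements 38, 223, 8474 are all non-squares in Q, so sqrt(38) and sqrt(223) generate independent quadratic extensions. Thus [K:Q] = 4 and Gal(K/Q) is generated by the two order-2 automorphisms sqrt(38) ↦ -sqrt(38) and sqrt(223) ↦ -sqrt(223), giving V_4.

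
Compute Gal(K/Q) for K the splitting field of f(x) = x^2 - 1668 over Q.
Gal(K/Q) = Z/2Z (cyclic of order 2)

x^2 - 1668 is irreducible over Q since 1668 is not a rational square. The splitting field Q(sqrt(1668)) has degree 2 over Q, and its unique nontrivial automorphism is sqrt(1668) ↦ -sqrt(1668). Hence Gal(Q(sqrt(1668))/Q) = Z/2Z.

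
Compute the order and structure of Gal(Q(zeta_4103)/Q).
|Gal(Q(zeta_4103)/Q)| = phi(4103) = 3720; group ≅ (Z/4103Z)^* ≅ Z/10Z × Z/372Z

The n-th cyclotomic polynomial Φ_4103(x) is the minimal polynomial of zeta_4103 over Q and has degree phi(4103) = 3720. So Q(zeta_4103) is a degree-3720 Galois extension with Galois group (Z/4103Z)^*. By CRT, (Z/4103Z)^* ≅ (Z/11Z)^* × (Z/373Z)^*. Each prime-power unit group is (Z/11Z)^* ≅ Z/10Z; (Z/373Z)^* ≅ Z/372Z. Hence Gal(Q(zeta_4103)/Q) ≅ Z/10Z × Z/372Z.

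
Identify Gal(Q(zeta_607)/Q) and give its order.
|Gal(Q(zeta_607)/Q)| = phi(607) = 606; group ≅ (Z/607Z)^* ≅ Z/606Z

The n-th cyclotomic polynomial Φ_607(x) is the minimal polynomial of zeta_607 over Q and has degree phi(607) = 606. So Q(zeta_607) is a degree-606 Galois extension with Galois group (Z/607Z)^*. (Z/607Z)^* is cyclic since 607 is an odd prime power (or 4). Hence Gal(Q(zeta_607)/Q) ≅ Z/606Z.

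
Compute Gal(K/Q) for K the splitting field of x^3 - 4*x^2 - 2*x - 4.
Gal(K/Q) = S_3 (symmetric group of order 6)

Compute the discriminant of x^3 + (-4)*x^2 + (-2)*x + (-4): Δ = -1936. Since Δ is not a rational square, the Galois group is not contained in A_3; it must be the full S_3 (irreducibility of the cubic rules out anything smaller).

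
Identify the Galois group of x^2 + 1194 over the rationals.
Gal(K/Q) = Z/2Z (cyclic of order 2)

x^2 + 1194 is irreducible over Q since -1194 is not a rational square. The splitting field Q(sqrt(-1194)) has degree 2 over Q, and its unique nontrivial automorphism is sqrt(-1194) ↦ -sqrt(-1194). Hence Gal(Q(sqrt(-1194))/Q) = Z/2Z.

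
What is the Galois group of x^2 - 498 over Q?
Gal(K/Q) = Z/2Z (cyclic of order 2)

x^2 - 498 is irreducible over Q since 498 is not a rational square. The splitting field Q(sqrt(498)) has degree 2 over Q, and its unique nontrivial automorphism is sqrt(498) ↦ -sqrt(498). Hence Gal(Q(sqrt(498))/Q) = Z/2Z.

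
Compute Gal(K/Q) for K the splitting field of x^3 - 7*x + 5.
Gal(K/Q) = S_3 (symmetric group of order 6)

Compute the discriminant of x^3 + (0)*x^2 + (-7)*x + (5): Δ = 697. Since Δ is not a rational square, the Galois group is not contained in A_3; it must be the full S_3 (irreducibility of the cubic rules out anything smaller).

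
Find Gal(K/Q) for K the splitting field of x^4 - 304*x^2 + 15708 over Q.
Gal(K/Q) = V_4 (Klein four-group, Z/2Z × Z/2Z)

f factors as (x^2 - 238)(x^2 - 66), so the splitting field is K = Q(sqrt(238), sqrt(66)). The elements 238, 66, 15708 are all non-squares in Q, so sqrt(238) and sqrt(66) generate independent quadratic extensions. Thus [K:Q] = 4 and Gal(K/Q) is generated by the two order-2 automorphisms sqrt(238) ↦ -sqrt(238) and sqrt(66) ↦ -sqrt(66), giving V_4.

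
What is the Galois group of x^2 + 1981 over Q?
Gal(K/Q) = Z/2Z (cyclic of order 2)

x^2 + 1981 is irreducible over Q since -1981 is not a rational square. The splitting field Q(sqrt(-1981)) has degree 2 over Q, and its unique nontrivial automorphism is sqrt(-1981) ↦ -sqrt(-1981). Hence Gal(Q(sqrt(-1981))/Q) = Z/2Z.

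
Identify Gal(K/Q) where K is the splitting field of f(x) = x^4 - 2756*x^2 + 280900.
Gal(K/Q) = Z/2Z (cyclic of order 2)

f factors as (x^2 - 106)(x^2 - 2650), so the splitting field is K = Q(sqrt(106), sqrt(2650)). The squarefree part of 106 is 106 and the squarefree part of 2650 is also 106, so sqrt(106) and sqrt(2650) are both rational multiples of sqrt(106). Hence Q(sqrt(106)) = Q(sqrt(2650)) = Q(sqrt(106)), and the splitting field collapses to a single degree-2 extension with Galois group Z/2Z.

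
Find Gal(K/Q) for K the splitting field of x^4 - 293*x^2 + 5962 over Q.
Gal(K/Q) = V_4 (Klein four-group, Z/2Z × Z/2Z)

f factors as (x^2 - 22)(x^2 - 271), so the splitting field is K = Q(sqrt(22), sqrt(271)). The elements 22, 271, 5962 are all non-squares in Q, so sqrt(22) and sqrt(271) generate independent quadratic extensions. Thus [K:Q] = 4 and Gal(K/Q) is generated by the two order-2 automorphisms sqrt(22) ↦ -sqrt(22) and sqrt(271) ↦ -sqrt(271), giving V_4.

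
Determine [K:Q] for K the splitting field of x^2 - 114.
[K:Q] = 2

The polynomial x^2 - 114 is irreducible over Q since 114 is not a perfect square. Its splitting field is Q(sqrt(114)), which has degree 2 over Q.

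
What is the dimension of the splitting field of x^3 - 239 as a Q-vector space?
[K:Q] = 6

x^3 - 239 has one real root r = 239^(1/3) and two complex roots r*zeta_3, r*zeta_3^2 where zeta_3 = e^(2*pi*i/3). The splitting field is Q(r, zeta_3). [Q(r):Q] = 3 and [Q(zeta_3):Q] = 2 with gcd = 1, so [Q(r, zeta_3):Q] = 3 * 2 = 6.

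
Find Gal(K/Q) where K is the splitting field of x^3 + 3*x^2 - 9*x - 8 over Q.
Gal(K/Q) = S_3 (symmetric group of order 6)

Compute the discriminant of x^3 + (3)*x^2 + (-9)*x + (-8): Δ = 6669. Since Δ is not a rational square, the Galois group is not contained in A_3; it must be the full S_3 (irreducibility of the cubic rules out anything smaller).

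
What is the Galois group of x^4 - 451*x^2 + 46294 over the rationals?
Gal(K/Q) = V_4 (Klein four-group, Z/2Z × Z/2Z)

f factors as (x^2 - 158)(x^2 - 293), so the splitting field is K = Q(sqrt(158), sqrt(293)). The elements 158, 293, 46294 are all non-squares in Q, so sqrt(158) and sqrt(293) generate independent quadratic extensions. Thus [K:Q] = 4 and Gal(K/Q) is generated by the two order-2 automorphisms sqrt(158) ↦ -sqrt(158) and sqrt(293) ↦ -sqrt(293), giving V_4.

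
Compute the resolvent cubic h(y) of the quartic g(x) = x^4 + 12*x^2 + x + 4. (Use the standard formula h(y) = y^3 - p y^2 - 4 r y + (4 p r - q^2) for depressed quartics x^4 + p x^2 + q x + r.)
h(y) = y^3 - 12*y^2 - 16*y + 191

Identify coefficients: p = 12, q = 1, r = 4.
Plug into h(y) = y^3 - p y^2 - 4 r y + (4 p r - q^2):
  h(y) = y^3 - (12) y^2 - 4*(4) y + (4*(12)*(4) - (1)^2)
       = y^3 + (-12) y^2 + (-16) y + (191).
Simplifying: h(y) = y^3 - 12*y^2 - 16*y + 191.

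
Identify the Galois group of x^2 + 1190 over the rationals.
Gal(K/Q) = Z/2Z (cyclic of order 2)

x^2 + 1190 is irreducible over Q since -1190 is not a rational square. The splitting field Q(sqrt(-1190)) has degree 2 over Q, and its unique nontrivial automorphism is sqrt(-1190) ↦ -sqrt(-1190). Hence Gal(Q(sqrt(-1190))/Q) = Z/2Z.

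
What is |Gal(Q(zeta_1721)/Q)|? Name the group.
|Gal(Q(zeta_1721)/Q)| = phi(1721) = 1720; group ≅ (Z/1721Z)^* ≅ Z/1720Z

The n-th cyclotomic polynomial Φ_1721(x) is the minimal polynomial of zeta_1721 over Q and has degree phi(1721) = 1720. So Q(zeta_1721) is a degree-1720 Galois extension with Galois group (Z/1721Z)^*. (Z/1721Z)^* is cyclic since 1721 is an odd prime power (or 4). Hence Gal(Q(zeta_1721)/Q) ≅ Z/1720Z.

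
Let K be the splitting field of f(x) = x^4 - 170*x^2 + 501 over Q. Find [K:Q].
[K:Q] = 4

f factors as (x^2 - 3)(x^2 - 167); the splitting field is K = Q(sqrt(3), sqrt(167)). Since 3, 167, and 501 are all non-squares in Q, the three subfields Q(sqrt(3)), Q(sqrt(167)), Q(sqrt(501)) are distinct degree-2 extensions, so [K:Q] = 4 (Klein four Galois group).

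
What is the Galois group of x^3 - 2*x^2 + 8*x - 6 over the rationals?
Gal(K/Q) = S_3 (symmetric group of order 6)

Compute the discriminant of x^3 + (-2)*x^2 + (8)*x + (-6): Δ = -1228. Since Δ is not a rational square, the Galois group is not contained in A_3; it must be the full S_3 (irreducibility of the cubic rules out anything smaller).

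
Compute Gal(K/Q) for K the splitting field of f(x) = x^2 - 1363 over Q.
Gal(K/Q) = Z/2Z (cyclic of order 2)

x^2 - 1363 is irreducible over Q since 1363 is not a rational square. The splitting field Q(sqrt(1363)) has degree 2 over Q, and its unique nontrivial automorphism is sqrt(1363) ↦ -sqrt(1363). Hence Gal(Q(sqrt(1363))/Q) = Z/2Z.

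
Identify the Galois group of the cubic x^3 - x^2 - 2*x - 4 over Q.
Gal(K/Q) = S_3 (symmetric group of order 6)

Compute the discriminant of x^3 + (-1)*x^2 + (-2)*x + (-4): Δ = -556. Since Δ is not a rational square, the Galois group is not contained in A_3; it must be the full S_3 (irreducibility of the cubic rules out anything smaller).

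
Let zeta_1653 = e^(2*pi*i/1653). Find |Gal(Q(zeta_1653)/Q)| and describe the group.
|Gal(Q(zeta_1653)/Q)| = phi(1653) = 1008; group ≅ (Z/1653Z)^* ≅ Z/2Z × Z/18Z × Z/28Z

The n-th cyclotomic polynomial Φ_1653(x) is the minimal polynomial of zeta_1653 over Q and has degree phi(1653) = 1008. So Q(zeta_1653) is a degree-1008 Galois extension with Galois group (Z/1653Z)^*. By CRT, (Z/1653Z)^* ≅ (Z/3Z)^* × (Z/19Z)^* × (Z/29Z)^*. Each prime-power unit group is (Z/3Z)^* ≅ Z/2Z; (Z/19Z)^* ≅ Z/18Z; (Z/29Z)^* ≅ Z/28Z. Hence Gal(Q(zeta_1653)/Q) ≅ Z/2Z × Z/18Z × Z/28Z.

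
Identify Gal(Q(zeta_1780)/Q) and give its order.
|Gal(Q(zeta_1780)/Q)| = phi(1780) = 704; group ≅ (Z/1780Z)^* ≅ Z/2Z × Z/4Z × Z/88Z

The n-th cyclotomic polynomial Φ_1780(x) is the minimal polynomial of zeta_1780 over Q and has degree phi(1780) = 704. So Q(zeta_1780) is a degree-704 Galois extension with Galois group (Z/1780Z)^*. By CRT, (Z/1780Z)^* ≅ (Z/4Z)^* × (Z/5Z)^* × (Z/89Z)^*. Each prime-power unit group is (Z/4Z)^* ≅ Z/2Z; (Z/5Z)^* ≅ Z/4Z; (Z/89Z)^* ≅ Z/88Z. Hence Gal(Q(zeta_1780)/Q) ≅ Z/2Z × Z/4Z × Z/88Z.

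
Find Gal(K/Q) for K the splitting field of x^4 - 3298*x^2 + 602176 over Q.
Gal(K/Q) = Z/2Z (cyclic of order 2)

f factors as (x^2 - 3104)(x^2 - 194), so the splitting field is K = Q(sqrt(3104), sqrt(194)). The squarefree part of 3104 is 194 and the squarefree part of 194 is also 194, so sqrt(3104) and sqrt(194) are both rational multiples of sqrt(194). Hence Q(sqrt(3104)) = Q(sqrt(194)) = Q(sqrt(194)), and the splitting field collapses to a single degree-2 extension with Galois group Z/2Z.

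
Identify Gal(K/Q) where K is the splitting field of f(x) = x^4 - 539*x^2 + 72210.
Gal(K/Q) = V_4 (Klein four-group, Z/2Z × Z/2Z)

f factors as (x^2 - 290)(x^2 - 249), so the splitting field is K = Q(sqrt(290), sqrt(249)). The elements 290, 249, 72210 are all non-squares in Q, so sqrt(290) and sqrt(249) generate independent quadratic extensions. Thus [K:Q] = 4 and Gal(K/Q) is generated by the two order-2 automorphisms sqrt(290) ↦ -sqrt(290) and sqrt(249) ↦ -sqrt(249), giving V_4.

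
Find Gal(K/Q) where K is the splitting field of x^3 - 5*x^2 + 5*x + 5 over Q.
Gal(K/Q) = S_3 (symmetric group of order 6)

Compute the discriminant of x^3 + (-5)*x^2 + (5)*x + (5): Δ = -300. Since Δ is not a rational square, the Galois group is not contained in A_3; it must be the full S_3 (irreducibility of the cubic rules out anything smaller).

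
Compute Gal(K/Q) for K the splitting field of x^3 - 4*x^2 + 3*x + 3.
Gal(K/Q) = S_3 (symmetric group of order 6)

Compute the discriminant of x^3 + (-4)*x^2 + (3)*x + (3): Δ = -87. Since Δ is not a rational square, the Galois group is not contained in A_3; it must be the full S_3 (irreducibility of the cubic rules out anything smaller).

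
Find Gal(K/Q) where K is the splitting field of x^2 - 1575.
Gal(K/Q) = Z/2Z (cyclic of order 2)

x^2 - 1575 is irreducible over Q since 1575 is not a rational square. The splitting field Q(sqrt(1575)) has degree 2 over Q, and its unique nontrivial automorphism is sqrt(1575) ↦ -sqrt(1575). Hence Gal(Q(sqrt(1575))/Q) = Z/2Z.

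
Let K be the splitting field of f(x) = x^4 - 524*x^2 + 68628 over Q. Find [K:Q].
[K:Q] = 4

f factors as (x^2 - 266)(x^2 - 258); the splitting field is K = Q(sqrt(266), sqrt(258)). Since 266, 258, and 68628 are all non-squares in Q, the three subfields Q(sqrt(266)), Q(sqrt(258)), Q(sqrt(68628)) are distinct degree-2 extensions, so [K:Q] = 4 (Klein four Galois group).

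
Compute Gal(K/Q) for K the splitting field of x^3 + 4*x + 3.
Gal(K/Q) = S_3 (symmetric group of order 6)

Compute the discriminant of x^3 + (0)*x^2 + (4)*x + (3): Δ = -499. Since Δ is not a rational square, the Galois group is not contained in A_3; it must be the full S_3 (irreducibility of the cubic rules out anything smaller).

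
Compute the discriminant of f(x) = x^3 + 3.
Δ = -243

For a depressed cubic x^3 + p x + q the discriminant is Δ = -4 p^3 - 27 q^2 = -4*(0)^3 - 27*(3)^2 = 0 - 243 = -243.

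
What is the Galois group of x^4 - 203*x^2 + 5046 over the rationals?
Gal(K/Q) = V_4 (Klein four-group, Z/2Z × Z/2Z)

f factors as (x^2 - 174)(x^2 - 29), so the splitting field is K = Q(sqrt(174), sqrt(29)). The elements 174, 29, 5046 are all non-squares in Q, so sqrt(174) and sqrt(29) generate independent quadratic extensions. Thus [K:Q] = 4 and Gal(K/Q) is generated by the two order-2 automorphisms sqrt(174) ↦ -sqrt(174) and sqrt(29) ↦ -sqrt(29), giving V_4.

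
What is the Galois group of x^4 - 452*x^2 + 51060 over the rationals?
Gal(K/Q) = V_4 (Klein four-group, Z/2Z × Z/2Z)

f factors as (x^2 - 230)(x^2 - 222), so the splitting field is K = Q(sqrt(230), sqrt(222)). The elements 230, 222, 51060 are all non-squares in Q, so sqrt(230) and sqrt(222) generate independent quadratic extensions. Thus [K:Q] = 4 and Gal(K/Q) is generated by the two order-2 automorphisms sqrt(230) ↦ -sqrt(230) and sqrt(222) ↦ -sqrt(222), giving V_4.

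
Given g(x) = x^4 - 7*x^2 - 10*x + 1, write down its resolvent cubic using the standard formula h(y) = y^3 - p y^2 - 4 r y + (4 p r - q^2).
h(y) = y^3 + 7*y^2 - 4*y - 128

Identify coefficients: p = -7, q = -10, r = 1.
Plug into h(y) = y^3 - p y^2 - 4 r y + (4 p r - q^2):
  h(y) = y^3 - (-7) y^2 - 4*(1) y + (4*(-7)*(1) - (-10)^2)
       = y^3 + (7) y^2 + (-4) y + (-128).
Simplifying: h(y) = y^3 + 7*y^2 - 4*y - 128.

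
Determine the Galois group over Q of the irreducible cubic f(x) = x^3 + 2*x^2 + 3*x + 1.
Gal(K/Q) = S_3 (symmetric group of order 6)

Compute the discriminant of x^3 + (2)*x^2 + (3)*x + (1): Δ = -23. Since Δ is not a rational square, the Galois group is not contained in A_3; it must be the full S_3 (irreducibility of the cubic rules out anything smaller).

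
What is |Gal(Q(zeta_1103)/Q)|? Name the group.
|Gal(Q(zeta_1103)/Q)| = phi(1103) = 1102; group ≅ (Z/1103Z)^* ≅ Z/1102Z

The n-th cyclotomic polynomial Φ_1103(x) is the minimal polynomial of zeta_1103 over Q and has degree phi(1103) = 1102. So Q(zeta_1103) is a degree-1102 Galois extension with Galois group (Z/1103Z)^*. (Z/1103Z)^* is cyclic since 1103 is an odd prime power (or 4). Hence Gal(Q(zeta_1103)/Q) ≅ Z/1102Z.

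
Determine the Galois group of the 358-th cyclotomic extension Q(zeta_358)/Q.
|Gal(Q(zeta_358)/Q)| = phi(358) = 178; group ≅ (Z/358Z)^* ≅ Z/178Z

The n-th cyclotomic polynomial Φ_358(x) is the minimal polynomial of zeta_358 over Q and has degree phi(358) = 178. So Q(zeta_358) is a degree-178 Galois extension with Galois group (Z/358Z)^*. By CRT, (Z/358Z)^* ≅ (Z/2Z)^* × (Z/179Z)^*. Each prime-power unit group is (Z/2Z)^* ≅ trivial group (order 1); (Z/179Z)^* ≅ Z/178Z. Hence Gal(Q(zeta_358)/Q) ≅ Z/178Z.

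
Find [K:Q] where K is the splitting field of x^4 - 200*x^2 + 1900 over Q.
[K:Q] = 4

f factors as (x^2 - 10)(x^2 - 190); the splitting field is K = Q(sqrt(10), sqrt(190)). Since 10, 190, and 1900 are all non-squares in Q, the three subfields Q(sqrt(10)), Q(sqrt(190)), Q(sqrt(1900)) are distinct degree-2 extensions, so [K:Q] = 4 (Klein four Galois group).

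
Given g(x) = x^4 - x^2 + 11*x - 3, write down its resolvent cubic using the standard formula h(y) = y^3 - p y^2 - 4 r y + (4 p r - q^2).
h(y) = y^3 + y^2 + 12*y - 109

Identify coefficients: p = -1, q = 11, r = -3.
Plug into h(y) = y^3 - p y^2 - 4 r y + (4 p r - q^2):
  h(y) = y^3 - (-1) y^2 - 4*(-3) y + (4*(-1)*(-3) - (11)^2)
       = y^3 + (1) y^2 + (12) y + (-109).
Simplifying: h(y) = y^3 + y^2 + 12*y - 109.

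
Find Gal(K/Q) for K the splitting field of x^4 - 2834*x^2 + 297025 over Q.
Gal(K/Q) = Z/2Z (cyclic of order 2)

f factors as (x^2 - 109)(x^2 - 2725), so the splitting field is K = Q(sqrt(109), sqrt(2725)). The squarefree part of 109 is 109 and the squarefree part of 2725 is also 109, so sqrt(109) and sqrt(2725) are both rational multiples of sqrt(109). Hence Q(sqrt(109)) = Q(sqrt(2725)) = Q(sqrt(109)), and the splitting field collapses to a single degree-2 extension with Galois group Z/2Z.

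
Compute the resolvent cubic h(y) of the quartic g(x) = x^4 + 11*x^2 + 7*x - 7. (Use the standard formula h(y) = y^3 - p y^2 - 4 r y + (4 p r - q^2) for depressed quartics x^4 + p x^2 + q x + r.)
h(y) = y^3 - 11*y^2 + 28*y - 357

Identify coefficients: p = 11, q = 7, r = -7.
Plug into h(y) = y^3 - p y^2 - 4 r y + (4 p r - q^2):
  h(y) = y^3 - (11) y^2 - 4*(-7) y + (4*(11)*(-7) - (7)^2)
       = y^3 + (-11) y^2 + (28) y + (-357).
Simplifying: h(y) = y^3 - 11*y^2 + 28*y - 357.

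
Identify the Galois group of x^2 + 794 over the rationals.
Gal(K/Q) = Z/2Z (cyclic of order 2)

x^2 + 794 is irreducible over Q since -794 is not a rational square. The splitting field Q(sqrt(-794)) has degree 2 over Q, and its unique nontrivial automorphism is sqrt(-794) ↦ -sqrt(-794). Hence Gal(Q(sqrt(-794))/Q) = Z/2Z.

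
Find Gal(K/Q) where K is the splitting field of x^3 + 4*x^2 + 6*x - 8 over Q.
Gal(K/Q) = S_3 (symmetric group of order 6)

Compute the discriminant of x^3 + (4)*x^2 + (6)*x + (-8): Δ = -3424. Since Δ is not a rational square, the Galois group is not contained in A_3; it must be the full S_3 (irreducibility of the cubic rules out anything smaller).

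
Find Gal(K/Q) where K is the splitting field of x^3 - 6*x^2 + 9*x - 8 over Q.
Gal(K/Q) = S_3 (symmetric group of order 6)

Compute the discriminant of x^3 + (-6)*x^2 + (9)*x + (-8): Δ = -864. Since Δ is not a rational square, the Galois group is not contained in A_3; it must be the full S_3 (irreducibility of the cubic rules out anything smaller).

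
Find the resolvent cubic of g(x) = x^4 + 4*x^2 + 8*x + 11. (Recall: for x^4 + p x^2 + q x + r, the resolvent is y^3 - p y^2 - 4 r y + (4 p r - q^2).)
h(y) = y^3 - 4*y^2 - 44*y + 112

Identify coefficients: p = 4, q = 8, r = 11.
Plug into h(y) = y^3 - p y^2 - 4 r y + (4 p r - q^2):
  h(y) = y^3 - (4) y^2 - 4*(11) y + (4*(4)*(11) - (8)^2)
       = y^3 + (-4) y^2 + (-44) y + (112).
Simplifying: h(y) = y^3 - 4*y^2 - 44*y + 112.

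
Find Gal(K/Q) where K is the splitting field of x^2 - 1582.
Gal(K/Q) = Z/2Z (cyclic of order 2)

x^2 - 1582 is irreducible over Q since 1582 is not a rational square. The splitting field Q(sqrt(1582)) has degree 2 over Q, and its unique nontrivial automorphism is sqrt(1582) ↦ -sqrt(1582). Hence Gal(Q(sqrt(1582))/Q) = Z/2Z.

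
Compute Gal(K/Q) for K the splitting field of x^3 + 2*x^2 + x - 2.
Gal(K/Q) = S_3 (symmetric group of order 6)

Compute the discriminant of x^3 + (2)*x^2 + (1)*x + (-2): Δ = -116. Since Δ is not a rational square, the Galois group is not contained in A_3; it must be the full S_3 (irreducibility of the cubic rules out anything smaller).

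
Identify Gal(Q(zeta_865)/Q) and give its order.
|Gal(Q(zeta_865)/Q)| = phi(865) = 688; group ≅ (Z/865Z)^* ≅ Z/4Z × Z/172Z

The n-th cyclotomic polynomial Φ_865(x) is the minimal polynomial of zeta_865 over Q and has degree phi(865) = 688. So Q(zeta_865) is a degree-688 Galois extension with Galois group (Z/865Z)^*. By CRT, (Z/865Z)^* ≅ (Z/5Z)^* × (Z/173Z)^*. Each prime-power unit group is (Z/5Z)^* ≅ Z/4Z; (Z/173Z)^* ≅ Z/172Z. Hence Gal(Q(zeta_865)/Q) ≅ Z/4Z × Z/172Z.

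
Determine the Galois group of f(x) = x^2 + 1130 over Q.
Gal(K/Q) = Z/2Z (cyclic of order 2)

x^2 + 1130 is irreducible over Q since -1130 is not a rational square. The splitting field Q(sqrt(-1130)) has degree 2 over Q, and its unique nontrivial automorphism is sqrt(-1130) ↦ -sqrt(-1130). Hence Gal(Q(sqrt(-1130))/Q) = Z/2Z.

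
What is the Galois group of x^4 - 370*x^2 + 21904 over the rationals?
Gal(K/Q) = Z/2Z (cyclic of order 2)

f factors as (x^2 - 296)(x^2 - 74), so the splitting field is K = Q(sqrt(296), sqrt(74)). The squarefree part of 296 is 74 and the squarefree part of 74 is also 74, so sqrt(296) and sqrt(74) are both rational multiples of sqrt(74). Hence Q(sqrt(296)) = Q(sqrt(74)) = Q(sqrt(74)), and the splitting field collapses to a single degree-2 extension with Galois group Z/2Z.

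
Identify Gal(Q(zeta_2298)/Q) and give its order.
|Gal(Q(zeta_2298)/Q)| = phi(2298) = 764; group ≅ (Z/2298Z)^* ≅ Z/2Z × Z/382Z

The n-th cyclotomic polynomial Φ_2298(x) is the minimal polynomial of zeta_2298 over Q and has degree phi(2298) = 764. So Q(zeta_2298) is a degree-764 Galois extension with Galois group (Z/2298Z)^*. By CRT, (Z/2298Z)^* ≅ (Z/2Z)^* × (Z/3Z)^* × (Z/383Z)^*. Each prime-power unit group is (Z/2Z)^* ≅ trivial group (order 1); (Z/3Z)^* ≅ Z/2Z; (Z/383Z)^* ≅ Z/382Z. Hence Gal(Q(zeta_2298)/Q) ≅ Z/2Z × Z/382Z.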